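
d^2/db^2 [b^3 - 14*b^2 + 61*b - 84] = 6*b - 28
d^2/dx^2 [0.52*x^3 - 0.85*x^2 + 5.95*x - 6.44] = 3.12*x - 1.7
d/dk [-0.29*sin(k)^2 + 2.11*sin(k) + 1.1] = (2.11 - 0.58*sin(k))*cos(k)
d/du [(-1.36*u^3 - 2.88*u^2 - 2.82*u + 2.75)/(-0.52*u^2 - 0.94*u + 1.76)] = (0.7072*u^4 + 2.5568*u^3 - 5.94*u^2 - 7.2776*u - 2.3782)/(0.2704*u^4 + 0.9776*u^3 - 0.9468*u^2 - 3.3088*u + 3.0976)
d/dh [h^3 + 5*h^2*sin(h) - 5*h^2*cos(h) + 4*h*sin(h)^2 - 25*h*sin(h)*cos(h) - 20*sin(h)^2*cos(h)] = 5*sqrt(2)*h^2*sin(h + pi/4) + 3*h^2 + 4*h*sin(2*h) - 25*h*cos(2*h) - 10*sqrt(2)*h*cos(h + pi/4) + 5*sin(h) - 25*sin(2*h)/2 - 15*sin(3*h) - 2*cos(2*h) + 2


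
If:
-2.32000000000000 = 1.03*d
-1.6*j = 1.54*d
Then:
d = -2.25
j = 2.17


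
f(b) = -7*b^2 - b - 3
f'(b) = -14*b - 1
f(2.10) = -35.97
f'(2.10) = -30.40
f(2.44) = -47.12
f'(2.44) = -35.16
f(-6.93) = -332.24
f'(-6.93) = 96.02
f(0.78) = -8.04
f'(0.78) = -11.92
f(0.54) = -5.58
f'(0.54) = -8.56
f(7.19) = -372.06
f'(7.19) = -101.66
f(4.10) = -124.77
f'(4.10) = -58.40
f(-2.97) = -61.78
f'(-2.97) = 40.58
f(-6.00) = -249.00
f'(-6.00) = 83.00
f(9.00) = -579.00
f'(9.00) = -127.00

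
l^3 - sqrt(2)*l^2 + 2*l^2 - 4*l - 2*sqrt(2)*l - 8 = (l + 2)*(l - 2*sqrt(2))*(l + sqrt(2))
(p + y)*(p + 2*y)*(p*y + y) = p^3*y + 3*p^2*y^2 + p^2*y + 2*p*y^3 + 3*p*y^2 + 2*y^3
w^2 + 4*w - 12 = (w - 2)*(w + 6)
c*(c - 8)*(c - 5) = c^3 - 13*c^2 + 40*c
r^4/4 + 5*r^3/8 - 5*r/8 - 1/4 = (r/4 + 1/4)*(r - 1)*(r + 1/2)*(r + 2)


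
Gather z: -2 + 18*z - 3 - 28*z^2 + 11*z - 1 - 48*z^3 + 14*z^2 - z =-48*z^3 - 14*z^2 + 28*z - 6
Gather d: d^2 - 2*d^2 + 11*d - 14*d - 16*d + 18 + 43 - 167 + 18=-d^2 - 19*d - 88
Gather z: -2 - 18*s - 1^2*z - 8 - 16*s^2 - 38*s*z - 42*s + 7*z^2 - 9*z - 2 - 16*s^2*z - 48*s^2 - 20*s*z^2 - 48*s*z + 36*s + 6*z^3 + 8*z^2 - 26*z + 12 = -64*s^2 - 24*s + 6*z^3 + z^2*(15 - 20*s) + z*(-16*s^2 - 86*s - 36)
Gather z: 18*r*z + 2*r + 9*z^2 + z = 2*r + 9*z^2 + z*(18*r + 1)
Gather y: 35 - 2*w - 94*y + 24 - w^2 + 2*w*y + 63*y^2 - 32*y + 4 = -w^2 - 2*w + 63*y^2 + y*(2*w - 126) + 63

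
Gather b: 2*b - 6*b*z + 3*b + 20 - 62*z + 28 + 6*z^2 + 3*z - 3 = b*(5 - 6*z) + 6*z^2 - 59*z + 45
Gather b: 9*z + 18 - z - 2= 8*z + 16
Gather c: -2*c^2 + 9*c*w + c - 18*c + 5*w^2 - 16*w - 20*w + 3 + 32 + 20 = -2*c^2 + c*(9*w - 17) + 5*w^2 - 36*w + 55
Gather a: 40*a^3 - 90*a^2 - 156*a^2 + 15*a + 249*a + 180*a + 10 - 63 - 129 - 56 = 40*a^3 - 246*a^2 + 444*a - 238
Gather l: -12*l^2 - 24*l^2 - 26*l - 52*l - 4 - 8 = -36*l^2 - 78*l - 12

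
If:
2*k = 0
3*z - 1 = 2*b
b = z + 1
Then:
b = 4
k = 0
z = 3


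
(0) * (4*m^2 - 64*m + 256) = 0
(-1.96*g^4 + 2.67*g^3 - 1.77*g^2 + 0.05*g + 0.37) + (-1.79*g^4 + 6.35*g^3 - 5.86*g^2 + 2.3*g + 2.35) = -3.75*g^4 + 9.02*g^3 - 7.63*g^2 + 2.35*g + 2.72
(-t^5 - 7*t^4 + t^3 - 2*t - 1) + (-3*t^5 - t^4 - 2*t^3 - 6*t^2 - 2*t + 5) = -4*t^5 - 8*t^4 - t^3 - 6*t^2 - 4*t + 4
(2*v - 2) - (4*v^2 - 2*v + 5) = -4*v^2 + 4*v - 7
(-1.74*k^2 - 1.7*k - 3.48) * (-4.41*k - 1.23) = 7.6734*k^3 + 9.6372*k^2 + 17.4378*k + 4.2804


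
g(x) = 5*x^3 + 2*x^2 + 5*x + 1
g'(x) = 15*x^2 + 4*x + 5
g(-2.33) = -63.04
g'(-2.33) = 77.11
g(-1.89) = -35.06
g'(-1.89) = 51.02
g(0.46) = 4.21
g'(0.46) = 10.01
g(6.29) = 1355.87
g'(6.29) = 623.62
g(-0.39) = -0.94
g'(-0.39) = 5.72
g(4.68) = 580.72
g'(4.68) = 352.26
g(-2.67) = -93.26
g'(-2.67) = 101.25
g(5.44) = 892.33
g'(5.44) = 470.66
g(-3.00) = -131.00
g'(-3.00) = 128.00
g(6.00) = 1183.00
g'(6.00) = 569.00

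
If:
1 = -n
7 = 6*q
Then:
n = -1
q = 7/6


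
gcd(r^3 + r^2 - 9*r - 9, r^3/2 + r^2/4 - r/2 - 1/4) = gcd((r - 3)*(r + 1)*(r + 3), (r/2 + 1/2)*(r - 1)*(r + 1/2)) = r + 1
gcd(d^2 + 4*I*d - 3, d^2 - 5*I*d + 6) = d + I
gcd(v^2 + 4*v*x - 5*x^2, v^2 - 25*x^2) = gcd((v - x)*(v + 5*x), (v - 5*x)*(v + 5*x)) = v + 5*x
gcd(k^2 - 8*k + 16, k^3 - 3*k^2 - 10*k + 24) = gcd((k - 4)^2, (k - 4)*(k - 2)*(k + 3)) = k - 4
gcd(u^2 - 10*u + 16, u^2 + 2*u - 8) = u - 2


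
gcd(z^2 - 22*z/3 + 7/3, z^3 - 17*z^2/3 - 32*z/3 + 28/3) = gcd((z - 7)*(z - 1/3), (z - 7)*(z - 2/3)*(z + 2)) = z - 7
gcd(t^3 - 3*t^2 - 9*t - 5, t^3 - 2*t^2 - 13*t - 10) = t^2 - 4*t - 5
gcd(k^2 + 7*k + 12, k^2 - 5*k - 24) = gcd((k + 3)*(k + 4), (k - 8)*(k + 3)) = k + 3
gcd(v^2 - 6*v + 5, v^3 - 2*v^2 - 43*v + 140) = v - 5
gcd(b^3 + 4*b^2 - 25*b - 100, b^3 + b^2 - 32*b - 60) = b + 5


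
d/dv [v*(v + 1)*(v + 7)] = 3*v^2 + 16*v + 7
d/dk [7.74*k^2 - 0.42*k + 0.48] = 15.48*k - 0.42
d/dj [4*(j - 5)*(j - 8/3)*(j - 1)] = 12*j^2 - 208*j/3 + 84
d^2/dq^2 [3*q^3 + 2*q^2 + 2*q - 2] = 18*q + 4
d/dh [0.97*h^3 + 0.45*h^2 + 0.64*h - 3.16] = 2.91*h^2 + 0.9*h + 0.64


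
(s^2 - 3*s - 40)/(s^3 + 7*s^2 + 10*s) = (s - 8)/(s*(s + 2))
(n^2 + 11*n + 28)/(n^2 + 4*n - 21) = (n + 4)/(n - 3)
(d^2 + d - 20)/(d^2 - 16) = (d + 5)/(d + 4)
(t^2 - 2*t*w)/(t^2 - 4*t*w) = (t - 2*w)/(t - 4*w)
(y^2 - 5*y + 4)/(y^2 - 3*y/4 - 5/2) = 4*(-y^2 + 5*y - 4)/(-4*y^2 + 3*y + 10)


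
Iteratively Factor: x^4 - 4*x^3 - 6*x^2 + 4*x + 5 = (x + 1)*(x^3 - 5*x^2 - x + 5) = (x - 1)*(x + 1)*(x^2 - 4*x - 5) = (x - 1)*(x + 1)^2*(x - 5)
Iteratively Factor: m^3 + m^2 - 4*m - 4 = (m + 1)*(m^2 - 4) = (m - 2)*(m + 1)*(m + 2)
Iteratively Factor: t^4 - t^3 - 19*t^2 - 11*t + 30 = (t - 1)*(t^3 - 19*t - 30) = (t - 5)*(t - 1)*(t^2 + 5*t + 6) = (t - 5)*(t - 1)*(t + 2)*(t + 3)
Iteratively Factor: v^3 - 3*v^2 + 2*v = (v)*(v^2 - 3*v + 2) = v*(v - 2)*(v - 1)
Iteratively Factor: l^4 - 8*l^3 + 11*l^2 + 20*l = (l + 1)*(l^3 - 9*l^2 + 20*l) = (l - 4)*(l + 1)*(l^2 - 5*l) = (l - 5)*(l - 4)*(l + 1)*(l)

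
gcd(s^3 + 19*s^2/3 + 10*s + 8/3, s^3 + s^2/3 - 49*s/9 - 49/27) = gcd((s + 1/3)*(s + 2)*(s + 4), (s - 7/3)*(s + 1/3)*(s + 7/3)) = s + 1/3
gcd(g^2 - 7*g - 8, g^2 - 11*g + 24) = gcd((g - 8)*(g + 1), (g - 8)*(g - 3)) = g - 8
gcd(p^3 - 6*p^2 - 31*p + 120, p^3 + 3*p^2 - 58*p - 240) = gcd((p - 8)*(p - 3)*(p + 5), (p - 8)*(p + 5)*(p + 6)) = p^2 - 3*p - 40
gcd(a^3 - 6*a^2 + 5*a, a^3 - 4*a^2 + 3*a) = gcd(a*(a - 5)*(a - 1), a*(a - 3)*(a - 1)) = a^2 - a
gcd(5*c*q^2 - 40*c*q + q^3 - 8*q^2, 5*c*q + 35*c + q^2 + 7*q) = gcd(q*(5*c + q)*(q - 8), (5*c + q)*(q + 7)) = 5*c + q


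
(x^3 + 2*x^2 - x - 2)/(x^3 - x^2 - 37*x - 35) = (x^2 + x - 2)/(x^2 - 2*x - 35)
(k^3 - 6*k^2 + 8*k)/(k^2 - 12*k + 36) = k*(k^2 - 6*k + 8)/(k^2 - 12*k + 36)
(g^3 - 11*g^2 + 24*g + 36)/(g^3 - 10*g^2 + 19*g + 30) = (g - 6)/(g - 5)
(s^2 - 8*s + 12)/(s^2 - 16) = (s^2 - 8*s + 12)/(s^2 - 16)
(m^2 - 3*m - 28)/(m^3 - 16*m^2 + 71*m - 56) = (m + 4)/(m^2 - 9*m + 8)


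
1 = 1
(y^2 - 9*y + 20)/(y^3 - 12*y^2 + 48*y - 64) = (y - 5)/(y^2 - 8*y + 16)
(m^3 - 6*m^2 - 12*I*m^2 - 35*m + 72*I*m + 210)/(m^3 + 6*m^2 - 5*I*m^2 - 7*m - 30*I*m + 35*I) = (m^2 - m*(6 + 7*I) + 42*I)/(m^2 + 6*m - 7)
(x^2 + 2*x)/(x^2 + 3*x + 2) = x/(x + 1)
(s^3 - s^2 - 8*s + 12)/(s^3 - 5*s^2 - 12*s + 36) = (s - 2)/(s - 6)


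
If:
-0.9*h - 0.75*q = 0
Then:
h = -0.833333333333333*q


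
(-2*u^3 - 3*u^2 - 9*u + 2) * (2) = -4*u^3 - 6*u^2 - 18*u + 4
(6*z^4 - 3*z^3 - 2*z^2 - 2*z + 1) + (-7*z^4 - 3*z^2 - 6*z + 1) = -z^4 - 3*z^3 - 5*z^2 - 8*z + 2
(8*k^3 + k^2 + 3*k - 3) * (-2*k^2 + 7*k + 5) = -16*k^5 + 54*k^4 + 41*k^3 + 32*k^2 - 6*k - 15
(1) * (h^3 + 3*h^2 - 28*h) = h^3 + 3*h^2 - 28*h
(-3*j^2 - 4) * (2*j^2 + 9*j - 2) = -6*j^4 - 27*j^3 - 2*j^2 - 36*j + 8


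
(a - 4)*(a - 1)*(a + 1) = a^3 - 4*a^2 - a + 4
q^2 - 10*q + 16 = (q - 8)*(q - 2)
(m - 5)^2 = m^2 - 10*m + 25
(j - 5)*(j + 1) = j^2 - 4*j - 5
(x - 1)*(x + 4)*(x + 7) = x^3 + 10*x^2 + 17*x - 28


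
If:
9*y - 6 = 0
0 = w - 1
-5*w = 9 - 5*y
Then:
No Solution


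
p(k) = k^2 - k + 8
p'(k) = 2*k - 1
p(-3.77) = 25.98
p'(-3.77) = -8.54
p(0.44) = 7.75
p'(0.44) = -0.12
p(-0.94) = 9.82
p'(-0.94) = -2.88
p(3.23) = 15.20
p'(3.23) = 5.46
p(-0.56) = 8.87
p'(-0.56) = -2.12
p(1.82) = 9.49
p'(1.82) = 2.64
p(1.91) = 9.74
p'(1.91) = 2.82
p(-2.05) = 14.25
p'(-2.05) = -5.10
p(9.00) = 80.00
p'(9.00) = 17.00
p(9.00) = 80.00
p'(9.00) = 17.00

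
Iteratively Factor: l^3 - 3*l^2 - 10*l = (l - 5)*(l^2 + 2*l) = (l - 5)*(l + 2)*(l)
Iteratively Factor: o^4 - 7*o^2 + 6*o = (o + 3)*(o^3 - 3*o^2 + 2*o) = (o - 1)*(o + 3)*(o^2 - 2*o) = (o - 2)*(o - 1)*(o + 3)*(o)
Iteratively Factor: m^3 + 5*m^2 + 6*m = (m + 2)*(m^2 + 3*m) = m*(m + 2)*(m + 3)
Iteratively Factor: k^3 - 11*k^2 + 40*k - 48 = (k - 4)*(k^2 - 7*k + 12) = (k - 4)*(k - 3)*(k - 4)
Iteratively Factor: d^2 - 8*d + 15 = (d - 5)*(d - 3)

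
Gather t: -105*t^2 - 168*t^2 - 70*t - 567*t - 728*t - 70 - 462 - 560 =-273*t^2 - 1365*t - 1092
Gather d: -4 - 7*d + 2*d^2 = 2*d^2 - 7*d - 4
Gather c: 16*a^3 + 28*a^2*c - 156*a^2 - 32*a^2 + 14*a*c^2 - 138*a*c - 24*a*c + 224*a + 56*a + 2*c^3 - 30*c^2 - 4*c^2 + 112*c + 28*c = 16*a^3 - 188*a^2 + 280*a + 2*c^3 + c^2*(14*a - 34) + c*(28*a^2 - 162*a + 140)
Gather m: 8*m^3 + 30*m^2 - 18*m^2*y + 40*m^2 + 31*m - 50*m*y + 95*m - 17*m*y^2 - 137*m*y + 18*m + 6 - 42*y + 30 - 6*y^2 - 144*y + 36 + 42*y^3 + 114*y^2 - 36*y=8*m^3 + m^2*(70 - 18*y) + m*(-17*y^2 - 187*y + 144) + 42*y^3 + 108*y^2 - 222*y + 72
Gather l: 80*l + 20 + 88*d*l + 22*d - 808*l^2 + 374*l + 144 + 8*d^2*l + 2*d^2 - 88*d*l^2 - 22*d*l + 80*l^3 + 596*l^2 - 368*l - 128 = 2*d^2 + 22*d + 80*l^3 + l^2*(-88*d - 212) + l*(8*d^2 + 66*d + 86) + 36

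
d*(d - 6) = d^2 - 6*d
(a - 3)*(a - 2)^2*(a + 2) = a^4 - 5*a^3 + 2*a^2 + 20*a - 24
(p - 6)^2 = p^2 - 12*p + 36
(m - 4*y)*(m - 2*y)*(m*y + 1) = m^3*y - 6*m^2*y^2 + m^2 + 8*m*y^3 - 6*m*y + 8*y^2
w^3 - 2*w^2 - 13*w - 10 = (w - 5)*(w + 1)*(w + 2)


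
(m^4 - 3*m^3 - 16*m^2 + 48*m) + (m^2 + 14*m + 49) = m^4 - 3*m^3 - 15*m^2 + 62*m + 49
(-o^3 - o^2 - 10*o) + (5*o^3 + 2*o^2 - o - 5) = 4*o^3 + o^2 - 11*o - 5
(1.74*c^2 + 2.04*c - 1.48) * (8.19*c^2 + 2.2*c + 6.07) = 14.2506*c^4 + 20.5356*c^3 + 2.9286*c^2 + 9.1268*c - 8.9836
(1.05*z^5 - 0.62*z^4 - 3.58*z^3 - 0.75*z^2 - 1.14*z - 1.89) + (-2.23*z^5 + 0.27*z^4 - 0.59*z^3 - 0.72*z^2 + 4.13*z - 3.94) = -1.18*z^5 - 0.35*z^4 - 4.17*z^3 - 1.47*z^2 + 2.99*z - 5.83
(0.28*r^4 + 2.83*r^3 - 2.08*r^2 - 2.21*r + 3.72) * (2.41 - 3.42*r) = -0.9576*r^5 - 9.0038*r^4 + 13.9339*r^3 + 2.5454*r^2 - 18.0485*r + 8.9652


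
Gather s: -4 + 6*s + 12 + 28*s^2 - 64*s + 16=28*s^2 - 58*s + 24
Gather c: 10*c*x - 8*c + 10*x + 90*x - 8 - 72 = c*(10*x - 8) + 100*x - 80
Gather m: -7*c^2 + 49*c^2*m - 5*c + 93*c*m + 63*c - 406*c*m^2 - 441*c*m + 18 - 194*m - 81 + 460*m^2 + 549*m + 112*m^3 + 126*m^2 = -7*c^2 + 58*c + 112*m^3 + m^2*(586 - 406*c) + m*(49*c^2 - 348*c + 355) - 63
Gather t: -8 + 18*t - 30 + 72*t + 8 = 90*t - 30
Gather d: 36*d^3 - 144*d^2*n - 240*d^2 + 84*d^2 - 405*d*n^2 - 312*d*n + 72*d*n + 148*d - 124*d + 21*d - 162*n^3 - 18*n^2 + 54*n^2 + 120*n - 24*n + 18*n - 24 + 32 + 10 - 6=36*d^3 + d^2*(-144*n - 156) + d*(-405*n^2 - 240*n + 45) - 162*n^3 + 36*n^2 + 114*n + 12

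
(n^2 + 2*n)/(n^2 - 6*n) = (n + 2)/(n - 6)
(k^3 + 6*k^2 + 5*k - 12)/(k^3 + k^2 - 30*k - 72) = (k - 1)/(k - 6)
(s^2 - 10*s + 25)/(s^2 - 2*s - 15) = (s - 5)/(s + 3)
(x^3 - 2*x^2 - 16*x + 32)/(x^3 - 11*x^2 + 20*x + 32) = (x^2 + 2*x - 8)/(x^2 - 7*x - 8)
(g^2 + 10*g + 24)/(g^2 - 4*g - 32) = (g + 6)/(g - 8)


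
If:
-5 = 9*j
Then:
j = -5/9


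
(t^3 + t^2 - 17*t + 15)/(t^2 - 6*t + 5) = (t^2 + 2*t - 15)/(t - 5)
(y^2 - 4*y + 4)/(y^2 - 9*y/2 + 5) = 2*(y - 2)/(2*y - 5)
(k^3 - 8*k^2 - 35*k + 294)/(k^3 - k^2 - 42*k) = (k - 7)/k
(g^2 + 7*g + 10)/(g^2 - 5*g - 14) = (g + 5)/(g - 7)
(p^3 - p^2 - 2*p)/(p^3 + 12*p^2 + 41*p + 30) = p*(p - 2)/(p^2 + 11*p + 30)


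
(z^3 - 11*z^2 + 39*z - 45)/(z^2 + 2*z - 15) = (z^2 - 8*z + 15)/(z + 5)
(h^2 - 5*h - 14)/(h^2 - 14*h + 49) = (h + 2)/(h - 7)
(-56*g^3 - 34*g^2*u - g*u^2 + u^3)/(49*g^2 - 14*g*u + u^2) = (8*g^2 + 6*g*u + u^2)/(-7*g + u)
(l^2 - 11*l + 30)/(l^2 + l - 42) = (l - 5)/(l + 7)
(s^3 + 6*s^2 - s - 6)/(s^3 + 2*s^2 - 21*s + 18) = (s + 1)/(s - 3)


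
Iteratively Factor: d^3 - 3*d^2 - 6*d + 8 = (d - 4)*(d^2 + d - 2) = (d - 4)*(d + 2)*(d - 1)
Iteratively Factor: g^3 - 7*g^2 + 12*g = (g - 4)*(g^2 - 3*g) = (g - 4)*(g - 3)*(g)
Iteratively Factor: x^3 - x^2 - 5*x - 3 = (x + 1)*(x^2 - 2*x - 3) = (x - 3)*(x + 1)*(x + 1)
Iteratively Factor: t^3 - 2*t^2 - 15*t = (t + 3)*(t^2 - 5*t) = t*(t + 3)*(t - 5)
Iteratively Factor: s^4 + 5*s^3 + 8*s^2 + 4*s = (s + 2)*(s^3 + 3*s^2 + 2*s) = (s + 1)*(s + 2)*(s^2 + 2*s) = (s + 1)*(s + 2)^2*(s)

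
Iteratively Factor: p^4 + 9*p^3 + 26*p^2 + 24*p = (p + 2)*(p^3 + 7*p^2 + 12*p) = (p + 2)*(p + 4)*(p^2 + 3*p) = (p + 2)*(p + 3)*(p + 4)*(p)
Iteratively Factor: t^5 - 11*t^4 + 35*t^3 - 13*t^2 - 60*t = (t - 3)*(t^4 - 8*t^3 + 11*t^2 + 20*t) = (t - 5)*(t - 3)*(t^3 - 3*t^2 - 4*t) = t*(t - 5)*(t - 3)*(t^2 - 3*t - 4) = t*(t - 5)*(t - 3)*(t + 1)*(t - 4)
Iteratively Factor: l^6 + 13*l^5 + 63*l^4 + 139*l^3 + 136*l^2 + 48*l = (l + 3)*(l^5 + 10*l^4 + 33*l^3 + 40*l^2 + 16*l) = (l + 3)*(l + 4)*(l^4 + 6*l^3 + 9*l^2 + 4*l) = (l + 1)*(l + 3)*(l + 4)*(l^3 + 5*l^2 + 4*l) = (l + 1)*(l + 3)*(l + 4)^2*(l^2 + l) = (l + 1)^2*(l + 3)*(l + 4)^2*(l)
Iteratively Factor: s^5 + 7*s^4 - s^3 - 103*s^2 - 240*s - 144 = (s + 3)*(s^4 + 4*s^3 - 13*s^2 - 64*s - 48) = (s - 4)*(s + 3)*(s^3 + 8*s^2 + 19*s + 12) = (s - 4)*(s + 1)*(s + 3)*(s^2 + 7*s + 12) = (s - 4)*(s + 1)*(s + 3)^2*(s + 4)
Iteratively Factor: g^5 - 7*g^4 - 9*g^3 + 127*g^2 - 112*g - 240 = (g + 1)*(g^4 - 8*g^3 - g^2 + 128*g - 240) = (g - 3)*(g + 1)*(g^3 - 5*g^2 - 16*g + 80) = (g - 3)*(g + 1)*(g + 4)*(g^2 - 9*g + 20) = (g - 4)*(g - 3)*(g + 1)*(g + 4)*(g - 5)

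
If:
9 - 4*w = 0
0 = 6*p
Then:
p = 0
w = 9/4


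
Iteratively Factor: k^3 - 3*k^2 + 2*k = (k)*(k^2 - 3*k + 2) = k*(k - 2)*(k - 1)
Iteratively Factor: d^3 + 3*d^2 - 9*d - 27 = (d - 3)*(d^2 + 6*d + 9) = (d - 3)*(d + 3)*(d + 3)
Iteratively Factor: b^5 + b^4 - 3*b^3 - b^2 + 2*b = (b - 1)*(b^4 + 2*b^3 - b^2 - 2*b) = b*(b - 1)*(b^3 + 2*b^2 - b - 2) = b*(b - 1)*(b + 2)*(b^2 - 1) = b*(b - 1)*(b + 1)*(b + 2)*(b - 1)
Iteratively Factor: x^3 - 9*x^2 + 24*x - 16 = (x - 4)*(x^2 - 5*x + 4) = (x - 4)*(x - 1)*(x - 4)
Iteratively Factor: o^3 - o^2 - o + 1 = (o + 1)*(o^2 - 2*o + 1) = (o - 1)*(o + 1)*(o - 1)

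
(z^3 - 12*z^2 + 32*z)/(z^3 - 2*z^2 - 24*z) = (-z^2 + 12*z - 32)/(-z^2 + 2*z + 24)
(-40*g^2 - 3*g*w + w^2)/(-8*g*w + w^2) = (5*g + w)/w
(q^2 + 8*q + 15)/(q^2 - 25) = (q + 3)/(q - 5)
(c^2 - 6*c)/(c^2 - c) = (c - 6)/(c - 1)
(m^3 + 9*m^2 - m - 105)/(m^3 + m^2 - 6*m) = (m^3 + 9*m^2 - m - 105)/(m*(m^2 + m - 6))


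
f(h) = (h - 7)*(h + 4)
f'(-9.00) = -21.00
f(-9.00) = 80.00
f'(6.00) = 9.00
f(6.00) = -10.00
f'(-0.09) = -3.18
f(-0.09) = -27.72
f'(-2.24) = -7.48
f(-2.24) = -16.26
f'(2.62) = 2.24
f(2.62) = -29.00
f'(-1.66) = -6.32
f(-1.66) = -20.26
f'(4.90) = 6.80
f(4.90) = -18.69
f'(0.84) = -1.32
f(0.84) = -29.81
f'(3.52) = 4.04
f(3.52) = -26.17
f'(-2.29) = -7.58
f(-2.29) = -15.89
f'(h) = 2*h - 3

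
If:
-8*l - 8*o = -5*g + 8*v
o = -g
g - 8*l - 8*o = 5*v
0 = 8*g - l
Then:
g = 0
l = 0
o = 0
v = 0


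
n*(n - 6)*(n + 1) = n^3 - 5*n^2 - 6*n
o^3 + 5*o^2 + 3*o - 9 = (o - 1)*(o + 3)^2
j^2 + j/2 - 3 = (j - 3/2)*(j + 2)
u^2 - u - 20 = (u - 5)*(u + 4)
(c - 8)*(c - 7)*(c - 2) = c^3 - 17*c^2 + 86*c - 112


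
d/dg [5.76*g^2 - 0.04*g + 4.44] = 11.52*g - 0.04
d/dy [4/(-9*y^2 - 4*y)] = 8*(9*y + 2)/(y^2*(9*y + 4)^2)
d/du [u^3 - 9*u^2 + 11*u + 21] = 3*u^2 - 18*u + 11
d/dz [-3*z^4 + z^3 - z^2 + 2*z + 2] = -12*z^3 + 3*z^2 - 2*z + 2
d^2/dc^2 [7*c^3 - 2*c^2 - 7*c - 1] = 42*c - 4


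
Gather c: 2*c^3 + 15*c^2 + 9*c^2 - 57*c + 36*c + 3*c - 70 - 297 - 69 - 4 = 2*c^3 + 24*c^2 - 18*c - 440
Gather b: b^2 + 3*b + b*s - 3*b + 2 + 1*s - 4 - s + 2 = b^2 + b*s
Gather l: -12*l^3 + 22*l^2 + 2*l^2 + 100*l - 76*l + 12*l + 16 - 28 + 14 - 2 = -12*l^3 + 24*l^2 + 36*l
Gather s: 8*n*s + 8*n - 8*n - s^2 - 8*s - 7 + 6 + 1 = -s^2 + s*(8*n - 8)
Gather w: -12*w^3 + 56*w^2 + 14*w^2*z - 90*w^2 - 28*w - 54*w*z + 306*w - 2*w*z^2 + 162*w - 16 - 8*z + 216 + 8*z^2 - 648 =-12*w^3 + w^2*(14*z - 34) + w*(-2*z^2 - 54*z + 440) + 8*z^2 - 8*z - 448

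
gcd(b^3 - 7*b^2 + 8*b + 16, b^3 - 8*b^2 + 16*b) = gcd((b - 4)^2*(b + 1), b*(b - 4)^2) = b^2 - 8*b + 16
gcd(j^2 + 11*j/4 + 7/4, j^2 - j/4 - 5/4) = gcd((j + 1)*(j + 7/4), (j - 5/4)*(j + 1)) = j + 1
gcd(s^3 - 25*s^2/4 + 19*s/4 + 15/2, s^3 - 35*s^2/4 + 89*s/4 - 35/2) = s^2 - 7*s + 10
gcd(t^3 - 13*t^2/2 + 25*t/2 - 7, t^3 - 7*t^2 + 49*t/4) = t - 7/2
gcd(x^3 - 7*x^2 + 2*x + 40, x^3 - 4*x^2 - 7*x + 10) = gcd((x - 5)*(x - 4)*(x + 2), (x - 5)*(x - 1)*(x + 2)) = x^2 - 3*x - 10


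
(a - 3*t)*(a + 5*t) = a^2 + 2*a*t - 15*t^2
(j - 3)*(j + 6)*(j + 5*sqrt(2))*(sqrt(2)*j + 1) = sqrt(2)*j^4 + 3*sqrt(2)*j^3 + 11*j^3 - 13*sqrt(2)*j^2 + 33*j^2 - 198*j + 15*sqrt(2)*j - 90*sqrt(2)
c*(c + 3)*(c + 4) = c^3 + 7*c^2 + 12*c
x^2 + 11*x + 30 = (x + 5)*(x + 6)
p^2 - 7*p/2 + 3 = (p - 2)*(p - 3/2)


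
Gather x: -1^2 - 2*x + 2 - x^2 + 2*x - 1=-x^2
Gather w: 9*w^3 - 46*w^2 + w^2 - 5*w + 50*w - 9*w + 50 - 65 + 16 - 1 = 9*w^3 - 45*w^2 + 36*w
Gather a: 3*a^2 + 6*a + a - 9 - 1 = 3*a^2 + 7*a - 10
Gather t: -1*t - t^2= -t^2 - t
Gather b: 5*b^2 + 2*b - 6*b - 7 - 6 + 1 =5*b^2 - 4*b - 12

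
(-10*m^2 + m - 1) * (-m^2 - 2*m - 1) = 10*m^4 + 19*m^3 + 9*m^2 + m + 1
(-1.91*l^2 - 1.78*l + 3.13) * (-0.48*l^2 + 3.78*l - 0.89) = 0.9168*l^4 - 6.3654*l^3 - 6.5309*l^2 + 13.4156*l - 2.7857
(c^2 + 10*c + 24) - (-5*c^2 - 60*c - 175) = 6*c^2 + 70*c + 199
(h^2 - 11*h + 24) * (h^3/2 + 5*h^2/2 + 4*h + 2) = h^5/2 - 3*h^4 - 23*h^3/2 + 18*h^2 + 74*h + 48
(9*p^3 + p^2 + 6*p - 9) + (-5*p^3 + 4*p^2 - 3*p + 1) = 4*p^3 + 5*p^2 + 3*p - 8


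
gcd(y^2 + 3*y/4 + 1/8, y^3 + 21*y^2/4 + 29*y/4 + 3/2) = y + 1/4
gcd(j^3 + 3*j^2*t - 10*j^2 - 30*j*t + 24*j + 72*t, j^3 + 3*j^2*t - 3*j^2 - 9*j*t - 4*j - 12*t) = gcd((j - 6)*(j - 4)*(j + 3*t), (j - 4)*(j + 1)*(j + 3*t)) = j^2 + 3*j*t - 4*j - 12*t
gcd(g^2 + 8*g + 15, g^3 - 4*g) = 1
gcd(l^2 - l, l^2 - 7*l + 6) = l - 1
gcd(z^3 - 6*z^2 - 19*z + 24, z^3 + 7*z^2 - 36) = z + 3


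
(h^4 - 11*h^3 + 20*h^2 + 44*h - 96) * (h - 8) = h^5 - 19*h^4 + 108*h^3 - 116*h^2 - 448*h + 768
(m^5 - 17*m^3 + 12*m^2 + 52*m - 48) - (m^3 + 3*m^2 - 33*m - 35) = m^5 - 18*m^3 + 9*m^2 + 85*m - 13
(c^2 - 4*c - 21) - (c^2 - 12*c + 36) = 8*c - 57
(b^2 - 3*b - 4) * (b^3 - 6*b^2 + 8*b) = b^5 - 9*b^4 + 22*b^3 - 32*b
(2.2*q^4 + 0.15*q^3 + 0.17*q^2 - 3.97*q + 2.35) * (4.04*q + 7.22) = 8.888*q^5 + 16.49*q^4 + 1.7698*q^3 - 14.8114*q^2 - 19.1694*q + 16.967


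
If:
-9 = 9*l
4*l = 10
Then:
No Solution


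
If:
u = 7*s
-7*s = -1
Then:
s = 1/7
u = 1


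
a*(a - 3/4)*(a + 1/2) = a^3 - a^2/4 - 3*a/8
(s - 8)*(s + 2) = s^2 - 6*s - 16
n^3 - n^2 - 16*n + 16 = (n - 4)*(n - 1)*(n + 4)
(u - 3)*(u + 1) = u^2 - 2*u - 3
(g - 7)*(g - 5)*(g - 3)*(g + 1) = g^4 - 14*g^3 + 56*g^2 - 34*g - 105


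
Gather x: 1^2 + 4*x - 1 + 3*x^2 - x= 3*x^2 + 3*x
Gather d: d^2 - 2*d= d^2 - 2*d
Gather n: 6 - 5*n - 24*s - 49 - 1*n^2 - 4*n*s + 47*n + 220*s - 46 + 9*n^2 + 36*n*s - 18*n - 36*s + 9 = 8*n^2 + n*(32*s + 24) + 160*s - 80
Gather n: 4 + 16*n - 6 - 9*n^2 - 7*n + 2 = -9*n^2 + 9*n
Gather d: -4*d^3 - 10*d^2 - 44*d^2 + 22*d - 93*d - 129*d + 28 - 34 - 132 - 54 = -4*d^3 - 54*d^2 - 200*d - 192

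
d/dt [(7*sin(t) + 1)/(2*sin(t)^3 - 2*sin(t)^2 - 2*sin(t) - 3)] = 4*(-28*sin(t)^3 + 8*sin(t)^2 + 4*sin(t) - 19)*cos(t)/(4*sin(t)^2 + sin(t) + sin(3*t) + 6)^2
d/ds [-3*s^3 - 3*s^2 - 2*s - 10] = -9*s^2 - 6*s - 2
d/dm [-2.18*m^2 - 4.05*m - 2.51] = -4.36*m - 4.05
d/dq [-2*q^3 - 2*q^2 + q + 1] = -6*q^2 - 4*q + 1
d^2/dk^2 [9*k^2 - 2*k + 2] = 18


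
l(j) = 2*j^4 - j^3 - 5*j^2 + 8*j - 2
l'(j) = 8*j^3 - 3*j^2 - 10*j + 8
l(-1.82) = -5.15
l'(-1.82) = -31.97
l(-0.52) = -7.23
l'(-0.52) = 11.26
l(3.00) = 112.00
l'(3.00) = 167.00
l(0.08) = -1.39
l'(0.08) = 7.18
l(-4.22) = 584.63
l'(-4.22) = -604.44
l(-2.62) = 54.94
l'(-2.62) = -130.27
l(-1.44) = -12.30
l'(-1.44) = -7.71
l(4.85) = 911.72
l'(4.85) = 801.61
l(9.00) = 12058.00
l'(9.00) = 5507.00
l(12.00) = 39118.00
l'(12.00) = 13280.00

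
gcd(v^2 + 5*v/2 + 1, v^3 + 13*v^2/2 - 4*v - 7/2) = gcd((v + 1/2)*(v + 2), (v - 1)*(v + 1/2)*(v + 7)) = v + 1/2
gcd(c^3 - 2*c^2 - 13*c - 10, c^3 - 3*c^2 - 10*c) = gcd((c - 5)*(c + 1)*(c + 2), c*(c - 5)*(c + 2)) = c^2 - 3*c - 10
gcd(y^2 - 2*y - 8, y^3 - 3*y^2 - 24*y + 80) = y - 4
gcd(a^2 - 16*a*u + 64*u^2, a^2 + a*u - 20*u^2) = 1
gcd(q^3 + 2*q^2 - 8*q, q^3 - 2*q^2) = q^2 - 2*q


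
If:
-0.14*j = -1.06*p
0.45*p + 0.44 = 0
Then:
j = -7.40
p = -0.98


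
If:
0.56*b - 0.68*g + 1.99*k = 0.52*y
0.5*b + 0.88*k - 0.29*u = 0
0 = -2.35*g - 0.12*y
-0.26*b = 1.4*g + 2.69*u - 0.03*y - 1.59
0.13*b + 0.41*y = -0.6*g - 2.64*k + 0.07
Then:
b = 0.39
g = -0.02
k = -0.04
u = 0.56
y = 0.30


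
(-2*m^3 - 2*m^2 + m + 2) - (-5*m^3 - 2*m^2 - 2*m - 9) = 3*m^3 + 3*m + 11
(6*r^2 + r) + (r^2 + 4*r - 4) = 7*r^2 + 5*r - 4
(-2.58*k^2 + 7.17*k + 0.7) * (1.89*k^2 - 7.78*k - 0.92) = -4.8762*k^4 + 33.6237*k^3 - 52.086*k^2 - 12.0424*k - 0.644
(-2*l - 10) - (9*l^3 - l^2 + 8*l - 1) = -9*l^3 + l^2 - 10*l - 9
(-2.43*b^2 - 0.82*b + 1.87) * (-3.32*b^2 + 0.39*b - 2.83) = 8.0676*b^4 + 1.7747*b^3 + 0.348700000000001*b^2 + 3.0499*b - 5.2921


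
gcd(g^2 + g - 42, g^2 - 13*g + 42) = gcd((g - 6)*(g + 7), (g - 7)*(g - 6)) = g - 6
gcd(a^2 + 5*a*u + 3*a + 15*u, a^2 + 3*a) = a + 3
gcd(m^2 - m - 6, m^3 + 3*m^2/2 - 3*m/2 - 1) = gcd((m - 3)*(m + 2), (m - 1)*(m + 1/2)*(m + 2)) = m + 2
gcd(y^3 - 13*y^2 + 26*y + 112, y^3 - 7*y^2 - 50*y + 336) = y - 8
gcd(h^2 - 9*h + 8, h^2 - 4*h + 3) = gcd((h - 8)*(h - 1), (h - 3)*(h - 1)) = h - 1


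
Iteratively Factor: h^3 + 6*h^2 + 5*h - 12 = (h + 4)*(h^2 + 2*h - 3) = (h - 1)*(h + 4)*(h + 3)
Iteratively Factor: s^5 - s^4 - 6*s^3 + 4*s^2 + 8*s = (s + 1)*(s^4 - 2*s^3 - 4*s^2 + 8*s) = (s + 1)*(s + 2)*(s^3 - 4*s^2 + 4*s) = (s - 2)*(s + 1)*(s + 2)*(s^2 - 2*s) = (s - 2)^2*(s + 1)*(s + 2)*(s)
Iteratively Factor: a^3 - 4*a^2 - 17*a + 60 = (a - 5)*(a^2 + a - 12) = (a - 5)*(a + 4)*(a - 3)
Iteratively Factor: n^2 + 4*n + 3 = (n + 1)*(n + 3)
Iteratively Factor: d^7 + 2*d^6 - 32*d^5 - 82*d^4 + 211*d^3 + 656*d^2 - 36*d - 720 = (d - 1)*(d^6 + 3*d^5 - 29*d^4 - 111*d^3 + 100*d^2 + 756*d + 720) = (d - 1)*(d + 3)*(d^5 - 29*d^3 - 24*d^2 + 172*d + 240) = (d - 5)*(d - 1)*(d + 3)*(d^4 + 5*d^3 - 4*d^2 - 44*d - 48) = (d - 5)*(d - 1)*(d + 2)*(d + 3)*(d^3 + 3*d^2 - 10*d - 24) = (d - 5)*(d - 1)*(d + 2)^2*(d + 3)*(d^2 + d - 12) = (d - 5)*(d - 3)*(d - 1)*(d + 2)^2*(d + 3)*(d + 4)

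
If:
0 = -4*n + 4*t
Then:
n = t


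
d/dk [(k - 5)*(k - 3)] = 2*k - 8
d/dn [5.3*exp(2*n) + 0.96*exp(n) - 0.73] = (10.6*exp(n) + 0.96)*exp(n)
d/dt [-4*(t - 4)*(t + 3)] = 4 - 8*t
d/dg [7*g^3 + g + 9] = 21*g^2 + 1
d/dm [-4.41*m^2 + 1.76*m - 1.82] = 1.76 - 8.82*m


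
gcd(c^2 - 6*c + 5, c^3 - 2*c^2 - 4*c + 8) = 1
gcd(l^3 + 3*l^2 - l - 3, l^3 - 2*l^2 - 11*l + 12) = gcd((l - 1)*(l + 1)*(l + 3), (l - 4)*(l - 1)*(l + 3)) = l^2 + 2*l - 3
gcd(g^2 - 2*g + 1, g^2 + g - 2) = g - 1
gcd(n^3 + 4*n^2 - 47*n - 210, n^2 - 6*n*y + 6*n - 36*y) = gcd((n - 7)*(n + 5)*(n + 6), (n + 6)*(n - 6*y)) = n + 6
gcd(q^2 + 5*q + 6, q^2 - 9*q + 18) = 1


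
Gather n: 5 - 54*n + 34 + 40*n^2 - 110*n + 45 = 40*n^2 - 164*n + 84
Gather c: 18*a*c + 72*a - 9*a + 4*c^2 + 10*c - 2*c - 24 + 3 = 63*a + 4*c^2 + c*(18*a + 8) - 21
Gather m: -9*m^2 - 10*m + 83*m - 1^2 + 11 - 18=-9*m^2 + 73*m - 8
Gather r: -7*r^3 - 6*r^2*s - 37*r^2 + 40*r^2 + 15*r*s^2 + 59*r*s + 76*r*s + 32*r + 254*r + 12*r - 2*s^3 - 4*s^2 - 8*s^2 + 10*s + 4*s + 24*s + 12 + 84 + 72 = -7*r^3 + r^2*(3 - 6*s) + r*(15*s^2 + 135*s + 298) - 2*s^3 - 12*s^2 + 38*s + 168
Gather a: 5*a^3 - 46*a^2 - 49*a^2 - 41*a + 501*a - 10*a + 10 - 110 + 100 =5*a^3 - 95*a^2 + 450*a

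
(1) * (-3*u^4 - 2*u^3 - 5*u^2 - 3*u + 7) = -3*u^4 - 2*u^3 - 5*u^2 - 3*u + 7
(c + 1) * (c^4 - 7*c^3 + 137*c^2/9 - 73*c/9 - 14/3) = c^5 - 6*c^4 + 74*c^3/9 + 64*c^2/9 - 115*c/9 - 14/3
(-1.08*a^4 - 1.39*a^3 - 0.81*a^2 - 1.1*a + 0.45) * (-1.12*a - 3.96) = 1.2096*a^5 + 5.8336*a^4 + 6.4116*a^3 + 4.4396*a^2 + 3.852*a - 1.782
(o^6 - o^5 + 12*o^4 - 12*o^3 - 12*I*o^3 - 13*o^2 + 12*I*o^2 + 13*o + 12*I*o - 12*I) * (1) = o^6 - o^5 + 12*o^4 - 12*o^3 - 12*I*o^3 - 13*o^2 + 12*I*o^2 + 13*o + 12*I*o - 12*I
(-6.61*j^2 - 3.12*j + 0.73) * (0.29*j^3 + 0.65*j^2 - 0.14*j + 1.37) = -1.9169*j^5 - 5.2013*j^4 - 0.8909*j^3 - 8.1444*j^2 - 4.3766*j + 1.0001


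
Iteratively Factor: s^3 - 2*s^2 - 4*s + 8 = (s - 2)*(s^2 - 4) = (s - 2)^2*(s + 2)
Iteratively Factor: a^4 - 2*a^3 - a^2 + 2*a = (a + 1)*(a^3 - 3*a^2 + 2*a) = a*(a + 1)*(a^2 - 3*a + 2) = a*(a - 1)*(a + 1)*(a - 2)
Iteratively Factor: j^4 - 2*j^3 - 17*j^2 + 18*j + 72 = (j + 2)*(j^3 - 4*j^2 - 9*j + 36) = (j + 2)*(j + 3)*(j^2 - 7*j + 12) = (j - 4)*(j + 2)*(j + 3)*(j - 3)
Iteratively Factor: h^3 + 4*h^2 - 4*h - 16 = (h + 4)*(h^2 - 4) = (h + 2)*(h + 4)*(h - 2)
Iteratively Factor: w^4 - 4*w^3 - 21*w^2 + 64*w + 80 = (w - 5)*(w^3 + w^2 - 16*w - 16) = (w - 5)*(w + 1)*(w^2 - 16) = (w - 5)*(w - 4)*(w + 1)*(w + 4)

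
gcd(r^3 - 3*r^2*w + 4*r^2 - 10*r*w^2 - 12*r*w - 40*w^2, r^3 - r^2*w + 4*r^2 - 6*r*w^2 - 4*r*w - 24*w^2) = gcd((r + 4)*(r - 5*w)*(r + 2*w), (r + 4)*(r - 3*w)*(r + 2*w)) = r^2 + 2*r*w + 4*r + 8*w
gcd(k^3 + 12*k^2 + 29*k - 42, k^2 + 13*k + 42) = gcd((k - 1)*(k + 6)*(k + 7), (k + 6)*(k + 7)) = k^2 + 13*k + 42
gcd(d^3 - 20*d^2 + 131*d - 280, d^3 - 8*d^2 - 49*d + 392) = d^2 - 15*d + 56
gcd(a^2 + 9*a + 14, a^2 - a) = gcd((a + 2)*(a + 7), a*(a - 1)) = 1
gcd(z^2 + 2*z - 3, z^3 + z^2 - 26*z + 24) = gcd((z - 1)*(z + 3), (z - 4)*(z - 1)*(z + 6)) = z - 1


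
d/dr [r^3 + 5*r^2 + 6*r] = 3*r^2 + 10*r + 6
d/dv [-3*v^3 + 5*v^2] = v*(10 - 9*v)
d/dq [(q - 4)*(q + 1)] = 2*q - 3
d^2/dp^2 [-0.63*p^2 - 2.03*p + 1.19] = -1.26000000000000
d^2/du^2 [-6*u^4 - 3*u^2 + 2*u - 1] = -72*u^2 - 6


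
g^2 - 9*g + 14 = (g - 7)*(g - 2)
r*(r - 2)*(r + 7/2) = r^3 + 3*r^2/2 - 7*r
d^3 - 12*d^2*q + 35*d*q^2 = d*(d - 7*q)*(d - 5*q)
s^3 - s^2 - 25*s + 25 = (s - 5)*(s - 1)*(s + 5)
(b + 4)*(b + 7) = b^2 + 11*b + 28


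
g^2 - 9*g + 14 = (g - 7)*(g - 2)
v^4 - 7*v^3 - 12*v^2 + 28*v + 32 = (v - 8)*(v - 2)*(v + 1)*(v + 2)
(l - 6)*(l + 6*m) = l^2 + 6*l*m - 6*l - 36*m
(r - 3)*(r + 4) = r^2 + r - 12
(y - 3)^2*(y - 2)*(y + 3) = y^4 - 5*y^3 - 3*y^2 + 45*y - 54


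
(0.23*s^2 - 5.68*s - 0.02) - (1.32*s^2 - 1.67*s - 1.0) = -1.09*s^2 - 4.01*s + 0.98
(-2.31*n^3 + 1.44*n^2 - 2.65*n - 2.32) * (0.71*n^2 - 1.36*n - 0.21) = -1.6401*n^5 + 4.164*n^4 - 3.3548*n^3 + 1.6544*n^2 + 3.7117*n + 0.4872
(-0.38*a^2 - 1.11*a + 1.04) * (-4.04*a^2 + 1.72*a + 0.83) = 1.5352*a^4 + 3.8308*a^3 - 6.4262*a^2 + 0.8675*a + 0.8632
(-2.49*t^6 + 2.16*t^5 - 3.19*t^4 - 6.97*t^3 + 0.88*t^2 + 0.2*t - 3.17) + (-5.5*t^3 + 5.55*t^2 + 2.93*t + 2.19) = -2.49*t^6 + 2.16*t^5 - 3.19*t^4 - 12.47*t^3 + 6.43*t^2 + 3.13*t - 0.98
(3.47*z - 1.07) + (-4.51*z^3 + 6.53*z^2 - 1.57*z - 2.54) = -4.51*z^3 + 6.53*z^2 + 1.9*z - 3.61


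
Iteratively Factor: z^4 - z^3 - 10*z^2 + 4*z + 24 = (z + 2)*(z^3 - 3*z^2 - 4*z + 12) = (z - 3)*(z + 2)*(z^2 - 4) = (z - 3)*(z - 2)*(z + 2)*(z + 2)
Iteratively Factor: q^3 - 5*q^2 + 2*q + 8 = (q - 4)*(q^2 - q - 2) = (q - 4)*(q - 2)*(q + 1)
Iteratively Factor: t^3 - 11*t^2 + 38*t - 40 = (t - 2)*(t^2 - 9*t + 20) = (t - 4)*(t - 2)*(t - 5)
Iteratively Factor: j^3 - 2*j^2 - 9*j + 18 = (j + 3)*(j^2 - 5*j + 6) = (j - 2)*(j + 3)*(j - 3)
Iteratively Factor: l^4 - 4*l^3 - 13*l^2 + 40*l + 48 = (l + 3)*(l^3 - 7*l^2 + 8*l + 16) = (l + 1)*(l + 3)*(l^2 - 8*l + 16) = (l - 4)*(l + 1)*(l + 3)*(l - 4)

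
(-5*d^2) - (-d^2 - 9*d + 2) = -4*d^2 + 9*d - 2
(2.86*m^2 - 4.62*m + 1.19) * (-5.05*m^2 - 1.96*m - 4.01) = -14.443*m^4 + 17.7254*m^3 - 8.4229*m^2 + 16.1938*m - 4.7719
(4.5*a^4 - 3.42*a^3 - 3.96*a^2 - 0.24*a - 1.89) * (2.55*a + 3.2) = 11.475*a^5 + 5.679*a^4 - 21.042*a^3 - 13.284*a^2 - 5.5875*a - 6.048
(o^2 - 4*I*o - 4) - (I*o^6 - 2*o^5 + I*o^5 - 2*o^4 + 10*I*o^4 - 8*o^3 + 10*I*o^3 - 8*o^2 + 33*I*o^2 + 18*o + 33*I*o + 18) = -I*o^6 + 2*o^5 - I*o^5 + 2*o^4 - 10*I*o^4 + 8*o^3 - 10*I*o^3 + 9*o^2 - 33*I*o^2 - 18*o - 37*I*o - 22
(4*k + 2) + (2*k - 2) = 6*k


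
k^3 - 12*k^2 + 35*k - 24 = (k - 8)*(k - 3)*(k - 1)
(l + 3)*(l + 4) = l^2 + 7*l + 12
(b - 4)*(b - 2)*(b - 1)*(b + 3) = b^4 - 4*b^3 - 7*b^2 + 34*b - 24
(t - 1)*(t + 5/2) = t^2 + 3*t/2 - 5/2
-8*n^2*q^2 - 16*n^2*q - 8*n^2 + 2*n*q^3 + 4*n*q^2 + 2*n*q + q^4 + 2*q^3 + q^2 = (-2*n + q)*(4*n + q)*(q + 1)^2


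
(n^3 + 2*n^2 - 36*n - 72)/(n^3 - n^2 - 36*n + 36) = (n + 2)/(n - 1)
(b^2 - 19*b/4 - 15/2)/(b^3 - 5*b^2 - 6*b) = (b + 5/4)/(b*(b + 1))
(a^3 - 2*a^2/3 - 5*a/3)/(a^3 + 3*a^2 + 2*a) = (a - 5/3)/(a + 2)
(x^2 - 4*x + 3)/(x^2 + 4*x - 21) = (x - 1)/(x + 7)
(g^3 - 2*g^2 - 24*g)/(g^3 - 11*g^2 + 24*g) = (g^2 - 2*g - 24)/(g^2 - 11*g + 24)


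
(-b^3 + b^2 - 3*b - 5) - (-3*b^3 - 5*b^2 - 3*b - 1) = 2*b^3 + 6*b^2 - 4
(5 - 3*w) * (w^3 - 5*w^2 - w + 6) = -3*w^4 + 20*w^3 - 22*w^2 - 23*w + 30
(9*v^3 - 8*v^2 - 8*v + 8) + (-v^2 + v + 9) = 9*v^3 - 9*v^2 - 7*v + 17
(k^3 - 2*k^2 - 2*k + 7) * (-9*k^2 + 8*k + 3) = -9*k^5 + 26*k^4 + 5*k^3 - 85*k^2 + 50*k + 21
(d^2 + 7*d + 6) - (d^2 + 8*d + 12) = -d - 6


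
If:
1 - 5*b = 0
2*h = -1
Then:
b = 1/5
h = -1/2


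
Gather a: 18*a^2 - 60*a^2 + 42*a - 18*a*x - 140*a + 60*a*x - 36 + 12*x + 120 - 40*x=-42*a^2 + a*(42*x - 98) - 28*x + 84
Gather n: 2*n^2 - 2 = 2*n^2 - 2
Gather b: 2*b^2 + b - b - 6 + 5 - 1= 2*b^2 - 2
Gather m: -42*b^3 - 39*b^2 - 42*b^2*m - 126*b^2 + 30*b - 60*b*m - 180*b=-42*b^3 - 165*b^2 - 150*b + m*(-42*b^2 - 60*b)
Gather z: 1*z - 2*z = -z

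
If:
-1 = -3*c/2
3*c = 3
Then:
No Solution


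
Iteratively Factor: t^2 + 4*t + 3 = (t + 1)*(t + 3)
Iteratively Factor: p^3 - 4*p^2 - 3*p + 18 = (p - 3)*(p^2 - p - 6) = (p - 3)*(p + 2)*(p - 3)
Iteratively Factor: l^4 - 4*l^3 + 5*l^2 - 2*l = (l)*(l^3 - 4*l^2 + 5*l - 2) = l*(l - 1)*(l^2 - 3*l + 2) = l*(l - 2)*(l - 1)*(l - 1)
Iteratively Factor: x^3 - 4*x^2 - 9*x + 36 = (x - 3)*(x^2 - x - 12) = (x - 3)*(x + 3)*(x - 4)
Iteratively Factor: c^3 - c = (c + 1)*(c^2 - c) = c*(c + 1)*(c - 1)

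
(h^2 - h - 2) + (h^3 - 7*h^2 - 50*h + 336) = h^3 - 6*h^2 - 51*h + 334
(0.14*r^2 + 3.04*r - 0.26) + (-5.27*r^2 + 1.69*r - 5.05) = -5.13*r^2 + 4.73*r - 5.31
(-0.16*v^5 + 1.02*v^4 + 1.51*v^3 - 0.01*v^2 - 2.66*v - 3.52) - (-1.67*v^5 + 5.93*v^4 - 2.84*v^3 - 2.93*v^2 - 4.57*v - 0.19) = 1.51*v^5 - 4.91*v^4 + 4.35*v^3 + 2.92*v^2 + 1.91*v - 3.33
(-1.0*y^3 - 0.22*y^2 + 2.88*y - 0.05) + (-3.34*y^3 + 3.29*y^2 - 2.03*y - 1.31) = -4.34*y^3 + 3.07*y^2 + 0.85*y - 1.36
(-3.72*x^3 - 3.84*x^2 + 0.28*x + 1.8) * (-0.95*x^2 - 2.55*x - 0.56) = 3.534*x^5 + 13.134*x^4 + 11.6092*x^3 - 0.2736*x^2 - 4.7468*x - 1.008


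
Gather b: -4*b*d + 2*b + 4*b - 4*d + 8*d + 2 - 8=b*(6 - 4*d) + 4*d - 6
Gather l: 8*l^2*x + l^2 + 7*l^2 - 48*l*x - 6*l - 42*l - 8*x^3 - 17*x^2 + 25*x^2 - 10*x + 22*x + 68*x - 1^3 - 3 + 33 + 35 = l^2*(8*x + 8) + l*(-48*x - 48) - 8*x^3 + 8*x^2 + 80*x + 64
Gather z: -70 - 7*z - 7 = -7*z - 77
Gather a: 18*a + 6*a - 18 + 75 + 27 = 24*a + 84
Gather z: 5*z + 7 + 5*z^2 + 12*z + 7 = 5*z^2 + 17*z + 14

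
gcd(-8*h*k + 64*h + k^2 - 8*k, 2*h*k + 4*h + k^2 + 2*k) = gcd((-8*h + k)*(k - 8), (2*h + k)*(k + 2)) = 1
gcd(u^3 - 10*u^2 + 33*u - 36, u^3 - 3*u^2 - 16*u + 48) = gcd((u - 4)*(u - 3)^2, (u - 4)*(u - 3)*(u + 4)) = u^2 - 7*u + 12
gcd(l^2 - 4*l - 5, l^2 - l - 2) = l + 1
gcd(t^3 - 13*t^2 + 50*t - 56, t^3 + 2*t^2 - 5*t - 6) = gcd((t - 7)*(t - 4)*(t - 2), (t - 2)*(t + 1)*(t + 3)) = t - 2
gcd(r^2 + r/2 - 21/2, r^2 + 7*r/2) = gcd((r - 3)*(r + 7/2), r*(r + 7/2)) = r + 7/2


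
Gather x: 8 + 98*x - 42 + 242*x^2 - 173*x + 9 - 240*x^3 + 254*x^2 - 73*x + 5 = -240*x^3 + 496*x^2 - 148*x - 20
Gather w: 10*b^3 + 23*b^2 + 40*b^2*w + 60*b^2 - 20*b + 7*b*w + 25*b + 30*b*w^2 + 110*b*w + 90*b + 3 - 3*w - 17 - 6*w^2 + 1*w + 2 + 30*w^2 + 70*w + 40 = 10*b^3 + 83*b^2 + 95*b + w^2*(30*b + 24) + w*(40*b^2 + 117*b + 68) + 28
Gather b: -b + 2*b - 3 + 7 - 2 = b + 2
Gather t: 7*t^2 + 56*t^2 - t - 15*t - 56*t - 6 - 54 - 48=63*t^2 - 72*t - 108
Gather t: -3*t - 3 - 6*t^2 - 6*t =-6*t^2 - 9*t - 3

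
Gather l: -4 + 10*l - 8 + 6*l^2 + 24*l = 6*l^2 + 34*l - 12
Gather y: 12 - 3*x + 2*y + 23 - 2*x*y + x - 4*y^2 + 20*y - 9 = -2*x - 4*y^2 + y*(22 - 2*x) + 26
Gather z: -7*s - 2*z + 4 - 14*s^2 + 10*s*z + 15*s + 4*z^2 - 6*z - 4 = -14*s^2 + 8*s + 4*z^2 + z*(10*s - 8)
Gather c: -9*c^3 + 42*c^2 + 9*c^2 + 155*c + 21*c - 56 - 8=-9*c^3 + 51*c^2 + 176*c - 64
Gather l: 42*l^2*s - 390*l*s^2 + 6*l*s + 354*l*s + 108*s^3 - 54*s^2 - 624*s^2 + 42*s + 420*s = 42*l^2*s + l*(-390*s^2 + 360*s) + 108*s^3 - 678*s^2 + 462*s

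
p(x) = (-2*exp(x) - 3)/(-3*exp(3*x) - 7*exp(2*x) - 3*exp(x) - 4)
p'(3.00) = 0.00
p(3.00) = 0.00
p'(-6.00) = 0.00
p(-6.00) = 0.75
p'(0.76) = -0.16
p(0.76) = 0.10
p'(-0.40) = -0.34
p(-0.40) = 0.43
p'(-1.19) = -0.17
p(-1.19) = 0.64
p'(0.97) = -0.12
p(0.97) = 0.07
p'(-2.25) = -0.03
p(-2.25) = 0.73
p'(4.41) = -0.00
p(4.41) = 0.00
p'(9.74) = -0.00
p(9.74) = 0.00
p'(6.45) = -0.00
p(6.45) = 0.00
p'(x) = (-2*exp(x) - 3)*(9*exp(3*x) + 14*exp(2*x) + 3*exp(x))/(-3*exp(3*x) - 7*exp(2*x) - 3*exp(x) - 4)^2 - 2*exp(x)/(-3*exp(3*x) - 7*exp(2*x) - 3*exp(x) - 4)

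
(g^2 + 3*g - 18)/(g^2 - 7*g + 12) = (g + 6)/(g - 4)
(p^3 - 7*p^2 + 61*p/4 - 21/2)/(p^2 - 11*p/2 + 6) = (p^2 - 11*p/2 + 7)/(p - 4)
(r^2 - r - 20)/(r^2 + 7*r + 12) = (r - 5)/(r + 3)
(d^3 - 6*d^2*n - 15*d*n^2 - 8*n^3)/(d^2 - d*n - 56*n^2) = (d^2 + 2*d*n + n^2)/(d + 7*n)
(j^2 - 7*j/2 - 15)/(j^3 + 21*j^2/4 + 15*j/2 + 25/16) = 8*(j - 6)/(8*j^2 + 22*j + 5)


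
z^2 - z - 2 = (z - 2)*(z + 1)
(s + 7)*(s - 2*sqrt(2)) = s^2 - 2*sqrt(2)*s + 7*s - 14*sqrt(2)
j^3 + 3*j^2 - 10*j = j*(j - 2)*(j + 5)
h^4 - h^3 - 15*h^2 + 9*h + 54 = (h - 3)^2*(h + 2)*(h + 3)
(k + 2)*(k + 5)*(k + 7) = k^3 + 14*k^2 + 59*k + 70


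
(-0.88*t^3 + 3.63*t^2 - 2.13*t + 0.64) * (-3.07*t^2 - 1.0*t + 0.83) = 2.7016*t^5 - 10.2641*t^4 + 2.1787*t^3 + 3.1781*t^2 - 2.4079*t + 0.5312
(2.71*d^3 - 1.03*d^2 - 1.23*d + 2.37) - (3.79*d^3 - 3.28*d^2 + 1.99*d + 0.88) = -1.08*d^3 + 2.25*d^2 - 3.22*d + 1.49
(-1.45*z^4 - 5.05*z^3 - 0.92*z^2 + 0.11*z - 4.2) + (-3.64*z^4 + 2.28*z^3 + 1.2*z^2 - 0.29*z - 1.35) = -5.09*z^4 - 2.77*z^3 + 0.28*z^2 - 0.18*z - 5.55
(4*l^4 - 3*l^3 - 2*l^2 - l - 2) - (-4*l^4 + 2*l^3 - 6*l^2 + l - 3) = 8*l^4 - 5*l^3 + 4*l^2 - 2*l + 1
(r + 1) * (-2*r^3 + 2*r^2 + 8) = -2*r^4 + 2*r^2 + 8*r + 8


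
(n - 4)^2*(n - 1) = n^3 - 9*n^2 + 24*n - 16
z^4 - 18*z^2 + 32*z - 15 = (z - 3)*(z - 1)^2*(z + 5)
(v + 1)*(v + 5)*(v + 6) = v^3 + 12*v^2 + 41*v + 30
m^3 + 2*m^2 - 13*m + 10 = (m - 2)*(m - 1)*(m + 5)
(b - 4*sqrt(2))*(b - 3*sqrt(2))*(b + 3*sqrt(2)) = b^3 - 4*sqrt(2)*b^2 - 18*b + 72*sqrt(2)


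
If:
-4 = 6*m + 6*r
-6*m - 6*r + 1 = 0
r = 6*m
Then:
No Solution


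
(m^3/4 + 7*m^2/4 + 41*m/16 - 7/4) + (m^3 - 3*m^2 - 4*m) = 5*m^3/4 - 5*m^2/4 - 23*m/16 - 7/4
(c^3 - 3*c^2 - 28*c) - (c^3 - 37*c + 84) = -3*c^2 + 9*c - 84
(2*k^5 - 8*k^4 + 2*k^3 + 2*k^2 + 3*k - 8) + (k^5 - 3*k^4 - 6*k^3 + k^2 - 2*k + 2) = 3*k^5 - 11*k^4 - 4*k^3 + 3*k^2 + k - 6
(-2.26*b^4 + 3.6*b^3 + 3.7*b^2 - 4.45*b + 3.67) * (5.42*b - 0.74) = -12.2492*b^5 + 21.1844*b^4 + 17.39*b^3 - 26.857*b^2 + 23.1844*b - 2.7158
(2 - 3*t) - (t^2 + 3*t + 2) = -t^2 - 6*t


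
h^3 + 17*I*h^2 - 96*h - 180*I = (h + 5*I)*(h + 6*I)^2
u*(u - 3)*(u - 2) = u^3 - 5*u^2 + 6*u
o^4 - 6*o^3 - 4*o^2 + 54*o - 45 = (o - 5)*(o - 3)*(o - 1)*(o + 3)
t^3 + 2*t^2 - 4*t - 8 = (t - 2)*(t + 2)^2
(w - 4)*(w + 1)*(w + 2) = w^3 - w^2 - 10*w - 8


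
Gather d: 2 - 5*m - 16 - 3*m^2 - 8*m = -3*m^2 - 13*m - 14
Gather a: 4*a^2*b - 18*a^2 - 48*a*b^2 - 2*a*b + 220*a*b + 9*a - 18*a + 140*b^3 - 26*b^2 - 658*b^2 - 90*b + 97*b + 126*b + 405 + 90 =a^2*(4*b - 18) + a*(-48*b^2 + 218*b - 9) + 140*b^3 - 684*b^2 + 133*b + 495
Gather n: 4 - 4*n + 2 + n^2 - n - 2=n^2 - 5*n + 4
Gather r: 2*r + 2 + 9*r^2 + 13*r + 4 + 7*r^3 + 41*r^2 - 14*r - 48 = 7*r^3 + 50*r^2 + r - 42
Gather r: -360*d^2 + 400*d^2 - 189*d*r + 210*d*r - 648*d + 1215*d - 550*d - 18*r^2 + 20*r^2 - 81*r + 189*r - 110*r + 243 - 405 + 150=40*d^2 + 17*d + 2*r^2 + r*(21*d - 2) - 12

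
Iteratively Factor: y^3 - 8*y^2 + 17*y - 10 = (y - 5)*(y^2 - 3*y + 2) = (y - 5)*(y - 2)*(y - 1)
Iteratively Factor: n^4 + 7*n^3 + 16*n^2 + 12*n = (n)*(n^3 + 7*n^2 + 16*n + 12) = n*(n + 2)*(n^2 + 5*n + 6) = n*(n + 2)^2*(n + 3)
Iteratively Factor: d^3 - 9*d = (d + 3)*(d^2 - 3*d) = (d - 3)*(d + 3)*(d)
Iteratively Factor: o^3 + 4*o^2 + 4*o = (o)*(o^2 + 4*o + 4) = o*(o + 2)*(o + 2)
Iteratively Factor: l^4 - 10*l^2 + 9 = (l - 3)*(l^3 + 3*l^2 - l - 3) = (l - 3)*(l + 3)*(l^2 - 1) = (l - 3)*(l + 1)*(l + 3)*(l - 1)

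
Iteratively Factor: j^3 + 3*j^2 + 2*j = (j + 2)*(j^2 + j) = (j + 1)*(j + 2)*(j)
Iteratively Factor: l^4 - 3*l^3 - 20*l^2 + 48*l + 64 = (l + 1)*(l^3 - 4*l^2 - 16*l + 64) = (l - 4)*(l + 1)*(l^2 - 16) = (l - 4)*(l + 1)*(l + 4)*(l - 4)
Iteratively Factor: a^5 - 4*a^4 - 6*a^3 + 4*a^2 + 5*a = (a + 1)*(a^4 - 5*a^3 - a^2 + 5*a) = (a - 1)*(a + 1)*(a^3 - 4*a^2 - 5*a) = (a - 1)*(a + 1)^2*(a^2 - 5*a) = a*(a - 1)*(a + 1)^2*(a - 5)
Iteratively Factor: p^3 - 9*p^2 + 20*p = (p)*(p^2 - 9*p + 20) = p*(p - 5)*(p - 4)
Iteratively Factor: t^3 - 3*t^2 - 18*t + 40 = (t - 5)*(t^2 + 2*t - 8) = (t - 5)*(t + 4)*(t - 2)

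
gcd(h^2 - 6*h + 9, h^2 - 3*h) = h - 3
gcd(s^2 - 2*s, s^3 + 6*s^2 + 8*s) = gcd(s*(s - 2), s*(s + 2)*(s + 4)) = s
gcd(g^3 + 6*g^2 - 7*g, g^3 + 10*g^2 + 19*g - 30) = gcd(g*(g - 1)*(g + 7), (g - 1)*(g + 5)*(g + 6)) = g - 1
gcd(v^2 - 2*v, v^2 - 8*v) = v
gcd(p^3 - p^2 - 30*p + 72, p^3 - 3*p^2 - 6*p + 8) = p - 4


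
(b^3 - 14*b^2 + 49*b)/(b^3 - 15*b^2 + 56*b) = (b - 7)/(b - 8)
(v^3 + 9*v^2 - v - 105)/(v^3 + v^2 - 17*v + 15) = (v + 7)/(v - 1)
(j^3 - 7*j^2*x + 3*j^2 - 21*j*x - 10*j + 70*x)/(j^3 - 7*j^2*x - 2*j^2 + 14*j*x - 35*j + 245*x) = (j - 2)/(j - 7)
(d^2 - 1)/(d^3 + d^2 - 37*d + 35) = (d + 1)/(d^2 + 2*d - 35)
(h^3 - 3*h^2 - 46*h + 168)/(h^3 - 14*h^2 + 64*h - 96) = (h + 7)/(h - 4)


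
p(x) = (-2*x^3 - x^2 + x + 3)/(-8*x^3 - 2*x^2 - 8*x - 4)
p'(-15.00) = 0.00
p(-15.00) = 0.24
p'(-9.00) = 0.00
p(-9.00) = 0.24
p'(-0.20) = 3.40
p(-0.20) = -1.15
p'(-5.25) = -0.01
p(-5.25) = 0.23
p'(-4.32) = -0.01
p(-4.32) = 0.22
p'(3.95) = 0.01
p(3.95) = 0.24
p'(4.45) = 0.01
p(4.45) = 0.24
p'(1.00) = 0.39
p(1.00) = -0.05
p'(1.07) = 0.36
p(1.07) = -0.02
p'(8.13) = 0.00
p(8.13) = 0.25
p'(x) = (-6*x^2 - 2*x + 1)/(-8*x^3 - 2*x^2 - 8*x - 4) + (24*x^2 + 4*x + 8)*(-2*x^3 - x^2 + x + 3)/(-8*x^3 - 2*x^2 - 8*x - 4)^2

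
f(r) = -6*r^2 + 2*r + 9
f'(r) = 2 - 12*r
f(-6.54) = -260.71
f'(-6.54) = 80.48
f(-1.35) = -4.64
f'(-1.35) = 18.20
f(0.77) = 6.98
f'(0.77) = -7.24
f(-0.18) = 8.45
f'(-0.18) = 4.16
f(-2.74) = -41.53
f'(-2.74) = 34.88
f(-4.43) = -117.61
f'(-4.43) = 55.16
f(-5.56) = -187.60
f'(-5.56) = 68.72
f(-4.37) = -114.32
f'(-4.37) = 54.44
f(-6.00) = -219.00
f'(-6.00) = 74.00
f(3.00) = -39.00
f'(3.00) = -34.00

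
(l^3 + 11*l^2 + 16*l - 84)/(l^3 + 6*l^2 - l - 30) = (l^2 + 13*l + 42)/(l^2 + 8*l + 15)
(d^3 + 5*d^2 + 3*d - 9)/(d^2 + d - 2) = (d^2 + 6*d + 9)/(d + 2)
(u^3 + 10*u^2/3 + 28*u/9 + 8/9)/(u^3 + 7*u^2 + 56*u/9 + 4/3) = (3*u^2 + 8*u + 4)/(3*u^2 + 19*u + 6)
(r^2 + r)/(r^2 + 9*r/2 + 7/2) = 2*r/(2*r + 7)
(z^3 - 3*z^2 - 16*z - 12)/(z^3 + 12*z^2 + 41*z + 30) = (z^2 - 4*z - 12)/(z^2 + 11*z + 30)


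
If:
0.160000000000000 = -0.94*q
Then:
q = -0.17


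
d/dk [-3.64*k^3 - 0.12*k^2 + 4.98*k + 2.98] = -10.92*k^2 - 0.24*k + 4.98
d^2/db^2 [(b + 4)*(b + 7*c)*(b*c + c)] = 2*c*(3*b + 7*c + 5)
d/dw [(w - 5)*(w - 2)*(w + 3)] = 3*w^2 - 8*w - 11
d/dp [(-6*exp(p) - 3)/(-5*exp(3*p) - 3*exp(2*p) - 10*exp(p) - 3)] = 3*(-(2*exp(p) + 1)*(15*exp(2*p) + 6*exp(p) + 10) + 10*exp(3*p) + 6*exp(2*p) + 20*exp(p) + 6)*exp(p)/(5*exp(3*p) + 3*exp(2*p) + 10*exp(p) + 3)^2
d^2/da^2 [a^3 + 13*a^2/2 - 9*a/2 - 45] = 6*a + 13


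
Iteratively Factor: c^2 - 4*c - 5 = (c - 5)*(c + 1)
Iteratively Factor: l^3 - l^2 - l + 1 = (l - 1)*(l^2 - 1) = (l - 1)*(l + 1)*(l - 1)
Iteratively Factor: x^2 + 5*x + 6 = (x + 2)*(x + 3)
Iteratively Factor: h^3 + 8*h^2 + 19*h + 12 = (h + 4)*(h^2 + 4*h + 3) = (h + 1)*(h + 4)*(h + 3)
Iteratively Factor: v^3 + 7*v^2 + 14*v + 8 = (v + 1)*(v^2 + 6*v + 8) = (v + 1)*(v + 2)*(v + 4)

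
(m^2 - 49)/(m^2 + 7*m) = (m - 7)/m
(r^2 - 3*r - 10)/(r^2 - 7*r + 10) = (r + 2)/(r - 2)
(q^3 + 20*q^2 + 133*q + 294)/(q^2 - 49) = (q^2 + 13*q + 42)/(q - 7)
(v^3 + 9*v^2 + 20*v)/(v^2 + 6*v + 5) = v*(v + 4)/(v + 1)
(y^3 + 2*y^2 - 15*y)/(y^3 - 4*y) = (y^2 + 2*y - 15)/(y^2 - 4)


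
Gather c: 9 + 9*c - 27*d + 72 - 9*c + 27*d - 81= 0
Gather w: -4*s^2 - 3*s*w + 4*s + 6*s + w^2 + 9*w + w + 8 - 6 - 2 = -4*s^2 + 10*s + w^2 + w*(10 - 3*s)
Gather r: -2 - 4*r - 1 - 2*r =-6*r - 3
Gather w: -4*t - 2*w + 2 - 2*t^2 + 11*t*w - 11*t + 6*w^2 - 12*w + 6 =-2*t^2 - 15*t + 6*w^2 + w*(11*t - 14) + 8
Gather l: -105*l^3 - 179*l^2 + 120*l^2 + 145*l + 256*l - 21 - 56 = -105*l^3 - 59*l^2 + 401*l - 77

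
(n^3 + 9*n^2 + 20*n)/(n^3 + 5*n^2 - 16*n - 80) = n/(n - 4)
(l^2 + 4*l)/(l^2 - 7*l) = (l + 4)/(l - 7)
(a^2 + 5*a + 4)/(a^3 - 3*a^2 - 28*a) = (a + 1)/(a*(a - 7))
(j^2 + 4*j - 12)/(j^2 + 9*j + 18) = (j - 2)/(j + 3)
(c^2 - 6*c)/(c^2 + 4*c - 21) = c*(c - 6)/(c^2 + 4*c - 21)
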